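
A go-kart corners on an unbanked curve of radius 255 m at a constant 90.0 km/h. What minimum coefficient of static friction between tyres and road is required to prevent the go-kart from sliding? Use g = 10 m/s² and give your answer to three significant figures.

v = 90.0/3.6 = 25.00 m/s.
Friction provides the centripetal force: μ_s m g = m v²/r, so μ_s = v²/(g r) = (25.00)²/(10.0 × 255) = 625.0/2550 = 0.2451.

0.245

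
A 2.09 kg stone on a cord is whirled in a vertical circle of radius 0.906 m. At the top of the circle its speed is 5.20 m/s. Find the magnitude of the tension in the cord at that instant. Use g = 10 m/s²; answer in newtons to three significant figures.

At the top, both T and the weight mg point inward (toward the centre), so T + mg = mv²/r.
T = m(v²/r − g) = 2.09 × ((5.20)²/0.906 − 10.0) = 2.09 × (29.85 − 10.0) = 2.09 × 19.85 = 41.48 N.

41.5 N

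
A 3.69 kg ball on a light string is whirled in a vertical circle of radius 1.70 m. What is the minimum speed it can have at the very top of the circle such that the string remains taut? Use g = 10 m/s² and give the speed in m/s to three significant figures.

At the top, both weight mg and T point toward the centre: T + mg = mv²/r.
At minimum speed T → 0, so mg = mv_min²/r ⇒ v_min = √(g r) = √(10.0 × 1.70) = 4.123 m/s.

4.12 m/s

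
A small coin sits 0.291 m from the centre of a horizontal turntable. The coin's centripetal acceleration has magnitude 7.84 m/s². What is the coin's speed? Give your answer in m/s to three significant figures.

1.51 m/s

a_c = v²/r ⇒ v = √(a_c · r) = √(7.84 × 0.291) = √2.281 = 1.510 m/s.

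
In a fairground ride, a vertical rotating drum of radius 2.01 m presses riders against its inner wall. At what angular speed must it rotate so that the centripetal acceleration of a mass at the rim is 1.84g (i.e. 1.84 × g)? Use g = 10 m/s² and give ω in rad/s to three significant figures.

Centripetal acceleration a_c = ω²r. Setting ω²r = 1.84g:
ω = √(1.84g / r) = √(1.84 × 10.0 / 2.01) = √9.154 = 3.026 rad/s.

3.03 rad/s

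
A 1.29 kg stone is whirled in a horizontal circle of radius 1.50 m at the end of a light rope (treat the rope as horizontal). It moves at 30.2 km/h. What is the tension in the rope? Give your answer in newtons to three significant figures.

v = 30.2 km/h = 30.2/3.6 = 8.389 m/s.
The tension is the only horizontal force, so it supplies the full centripetal force: T = m v²/r = 1.29 × (8.389)²/1.50 = 1.29 × 70.37/1.50 = 60.52 N.

60.5 N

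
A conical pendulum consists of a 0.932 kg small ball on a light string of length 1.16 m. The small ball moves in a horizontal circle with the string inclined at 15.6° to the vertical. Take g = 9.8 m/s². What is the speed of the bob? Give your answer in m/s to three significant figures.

0.924 m/s

The radius of the circle is r = L sinθ = 1.16 × sin 15.6° = 0.3119 m.
Horizontally T sinθ = mv²/r and vertically T cosθ = mg, so tanθ = v²/(rg).
v = √(r g tanθ) = √(0.3119 × 9.8 × 0.2792) = √0.8536 = 0.9239 m/s.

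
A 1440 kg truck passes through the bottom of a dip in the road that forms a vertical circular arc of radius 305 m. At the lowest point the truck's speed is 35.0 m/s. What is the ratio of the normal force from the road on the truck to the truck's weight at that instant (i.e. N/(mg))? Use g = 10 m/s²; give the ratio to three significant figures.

1.40

At the bottom, N − mg = mv²/r, so N = m(v²/r + g) and N/(mg) = v²/(rg) + 1 = (35.0)²/(305 × 10.0) + 1 = 0.4016 + 1 = 1.402.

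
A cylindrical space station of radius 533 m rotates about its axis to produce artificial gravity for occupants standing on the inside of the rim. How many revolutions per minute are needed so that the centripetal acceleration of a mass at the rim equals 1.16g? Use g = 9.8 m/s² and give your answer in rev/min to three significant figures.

Require ω²r = 1.16g, so ω = √(1.16 × 9.8/533) = 0.1460 rad/s.
In rev/min: ω × 60/(2π) = 0.1460 × 60/(2π) = 1.395 rev/min.

1.39 rev/min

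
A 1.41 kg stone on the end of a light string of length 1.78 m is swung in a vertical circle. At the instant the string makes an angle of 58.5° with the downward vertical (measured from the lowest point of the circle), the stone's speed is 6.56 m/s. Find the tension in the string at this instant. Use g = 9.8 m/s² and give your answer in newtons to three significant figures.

41.3 N

Take the radial direction toward the centre of the circle as positive. The component of the weight along the string toward the centre is −mg cos φ (φ measured from the bottom), so Newton's second law along the string gives T − mg cos φ = m v²/r.
cos 58.5° = 0.5225, so T = m(v²/r + g cos φ) = 1.41 × ((6.56)²/1.78 + 9.8 × 0.5225) = 1.41 × (24.18 + (5.120)) = 1.41 × 29.30 = 41.31 N.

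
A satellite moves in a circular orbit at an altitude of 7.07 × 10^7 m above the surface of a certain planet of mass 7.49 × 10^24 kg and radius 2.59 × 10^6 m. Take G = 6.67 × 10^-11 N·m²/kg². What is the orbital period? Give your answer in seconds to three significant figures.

r = R + h = 2.59 × 10^6 + 7.07 × 10^7 = 7.329 × 10^7 m. Gravity provides the centripetal force: G M m / r² = m v² / r ⇒ v = √(GM/r) = 2611 m/s.
T = 2πr/v = 2π × 7.329 × 10^7 / 2611 = 176400 s.

176000 s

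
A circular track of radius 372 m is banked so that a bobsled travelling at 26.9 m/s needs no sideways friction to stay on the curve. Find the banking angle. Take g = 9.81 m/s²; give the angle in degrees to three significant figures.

With no friction, the horizontal component of the normal force provides the centripetal force: N sinθ = mv²/r, while N cosθ = mg vertically.
Dividing: tanθ = v²/(r g) = (26.9)²/(372 × 9.81) = 723.6/3649 = 0.1983.
θ = arctan(0.1983) = 11.22°.

11.2°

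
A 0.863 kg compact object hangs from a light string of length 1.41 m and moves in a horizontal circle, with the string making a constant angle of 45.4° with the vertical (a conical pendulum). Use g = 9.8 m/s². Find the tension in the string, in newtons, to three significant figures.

Vertically the bob has no acceleration, so T cosθ = mg.
T = mg/cosθ = 0.863 × 9.8 / cos 45.4° = 8.457/0.7022 = 12.04 N.

12.0 N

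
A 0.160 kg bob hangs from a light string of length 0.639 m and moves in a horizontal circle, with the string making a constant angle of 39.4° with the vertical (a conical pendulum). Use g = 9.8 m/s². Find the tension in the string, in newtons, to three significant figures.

2.03 N

Vertically the bob has no acceleration, so T cosθ = mg.
T = mg/cosθ = 0.160 × 9.8 / cos 39.4° = 1.568/0.7727 = 2.029 N.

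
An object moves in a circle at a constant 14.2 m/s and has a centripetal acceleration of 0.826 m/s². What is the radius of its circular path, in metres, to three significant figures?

244 m

a_c = v²/r ⇒ r = v²/a_c = (14.2)²/0.826 = 201.6/0.826 = 244.1 m.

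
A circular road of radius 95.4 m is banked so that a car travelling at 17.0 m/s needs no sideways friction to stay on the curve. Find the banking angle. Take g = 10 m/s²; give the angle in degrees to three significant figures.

16.9°

For a frictionless banked turn: horizontally N sinθ = mv²/r and vertically N cosθ = mg.
Dividing: tanθ = v²/(r g) = (17.0)²/(95.4 × 10.0) = 289.0/954.0 = 0.3029.
θ = arctan(0.3029) = 16.85°.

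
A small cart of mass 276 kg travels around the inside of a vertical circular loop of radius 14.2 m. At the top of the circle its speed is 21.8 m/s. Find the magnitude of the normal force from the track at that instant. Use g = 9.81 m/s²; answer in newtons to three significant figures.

At the top, both N and the weight mg point inward (toward the centre), so N + mg = mv²/r.
N = m(v²/r − g) = 276 × ((21.8)²/14.2 − 9.81) = 276 × (33.47 − 9.81) = 276 × 23.66 = 6529 N.

6530 N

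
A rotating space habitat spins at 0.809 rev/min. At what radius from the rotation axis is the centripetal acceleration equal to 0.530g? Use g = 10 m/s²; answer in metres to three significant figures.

738 m

ω = 0.809 rev/min × 2π/60 = 0.08472 rad/s.
a_c = ω²r = 0.530g ⇒ r = 0.530 × 10.0 / (0.08472)² = 5.300/0.007177 = 738.5 m.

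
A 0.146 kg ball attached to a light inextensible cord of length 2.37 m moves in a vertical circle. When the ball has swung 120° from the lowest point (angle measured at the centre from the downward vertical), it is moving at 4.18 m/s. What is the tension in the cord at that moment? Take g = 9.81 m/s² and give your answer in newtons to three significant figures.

0.360 N

Take the radial direction toward the centre of the circle as positive. The component of the weight along the string toward the centre is −mg cos φ (φ measured from the bottom), so Newton's second law along the string gives T − mg cos φ = m v²/r.
cos 120° = -0.5000, so T = m(v²/r + g cos φ) = 0.146 × ((4.18)²/2.37 + 9.81 × -0.5000) = 0.146 × (7.372 + (-4.905)) = 0.146 × 2.467 = 0.3602 N.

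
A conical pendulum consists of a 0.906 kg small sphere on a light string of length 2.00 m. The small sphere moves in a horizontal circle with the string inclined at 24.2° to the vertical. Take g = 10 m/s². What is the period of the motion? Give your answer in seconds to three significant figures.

2.68 s

r = L sinθ = 0.8198 m. From T sinθ = mω²r and T cosθ = mg: tanθ = ω²r/g, so ω² = g tanθ / r = g/(L cosθ).
ω = √(g/(L cosθ)) = √(10.0/(2.00 × 0.9121)) = √5.482 = 2.341 rad/s.
Period = 2π/ω = 2.684 s.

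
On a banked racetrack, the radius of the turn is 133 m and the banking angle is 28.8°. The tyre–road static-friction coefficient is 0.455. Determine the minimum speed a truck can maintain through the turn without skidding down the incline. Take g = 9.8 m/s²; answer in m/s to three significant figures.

At the minimum speed, friction acts up the slope at its limiting value f = μN. Radially (horizontal, toward centre): N sinθ − μN cosθ = mv²/r. Vertically: N cosθ + μN sinθ = mg.
Dividing: v² = r g (sinθ − μcosθ)/(cosθ + μsinθ).
sinθ − μcosθ = 0.4818 − 0.455×0.8763 = 0.08303; cosθ + μsinθ = 0.8763 + 0.455×0.4818 = 1.096.
v² = 133 × 9.8 × 0.08303/1.096 = 98.79 m²/s², so v = 9.939 m/s.

9.94 m/s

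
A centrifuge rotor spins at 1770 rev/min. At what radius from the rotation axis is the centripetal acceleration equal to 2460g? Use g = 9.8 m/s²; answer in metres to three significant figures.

0.702 m

ω = 1770 rev/min × 2π/60 = 185.4 rad/s.
a_c = ω²r = 2460g ⇒ r = 2460 × 9.8 / (185.4)² = 24110/34360 = 0.7017 m.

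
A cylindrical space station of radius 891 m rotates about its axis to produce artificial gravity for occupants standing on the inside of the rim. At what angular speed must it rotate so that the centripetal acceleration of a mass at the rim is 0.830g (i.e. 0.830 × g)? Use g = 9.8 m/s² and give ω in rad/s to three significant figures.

Centripetal acceleration a_c = ω²r. Setting ω²r = 0.830g:
ω = √(0.830g / r) = √(0.830 × 9.8 / 891) = √0.009129 = 0.09555 rad/s.

0.0955 rad/s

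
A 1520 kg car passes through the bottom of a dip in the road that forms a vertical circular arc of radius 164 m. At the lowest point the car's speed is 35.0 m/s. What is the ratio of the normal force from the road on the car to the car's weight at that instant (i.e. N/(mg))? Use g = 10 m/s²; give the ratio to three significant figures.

1.75

At the bottom, N − mg = mv²/r, so N = m(v²/r + g) and N/(mg) = v²/(rg) + 1 = (35.0)²/(164 × 10.0) + 1 = 0.7470 + 1 = 1.747.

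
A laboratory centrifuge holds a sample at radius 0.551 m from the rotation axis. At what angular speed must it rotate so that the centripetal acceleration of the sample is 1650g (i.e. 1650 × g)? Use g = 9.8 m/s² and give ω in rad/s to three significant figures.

171 rad/s

Centripetal acceleration a_c = ω²r. Setting ω²r = 1650g:
ω = √(1650g / r) = √(1650 × 9.8 / 0.551) = √29350 = 171.3 rad/s.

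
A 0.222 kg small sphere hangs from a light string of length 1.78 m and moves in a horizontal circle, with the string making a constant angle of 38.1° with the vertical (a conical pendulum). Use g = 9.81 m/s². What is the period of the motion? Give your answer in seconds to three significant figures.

r = L sinθ = 1.098 m. From T sinθ = mω²r and T cosθ = mg: tanθ = ω²r/g, so ω² = g tanθ / r = g/(L cosθ).
ω = √(g/(L cosθ)) = √(9.81/(1.78 × 0.7869)) = √7.003 = 2.646 rad/s.
Period = 2π/ω = 2.374 s.

2.37 s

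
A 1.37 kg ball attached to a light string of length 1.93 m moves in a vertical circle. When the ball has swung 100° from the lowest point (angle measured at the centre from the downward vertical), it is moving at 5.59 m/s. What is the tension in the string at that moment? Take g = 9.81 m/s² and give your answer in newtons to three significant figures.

19.8 N

Take the radial direction toward the centre of the circle as positive. The component of the weight along the string toward the centre is −mg cos φ (φ measured from the bottom), so Newton's second law along the string gives T − mg cos φ = m v²/r.
cos 100° = -0.1736, so T = m(v²/r + g cos φ) = 1.37 × ((5.59)²/1.93 + 9.81 × -0.1736) = 1.37 × (16.19 + (-1.703)) = 1.37 × 14.49 = 19.85 N.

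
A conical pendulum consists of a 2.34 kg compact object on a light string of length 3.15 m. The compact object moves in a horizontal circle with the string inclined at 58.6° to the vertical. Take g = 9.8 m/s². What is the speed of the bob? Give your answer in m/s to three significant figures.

The radius of the circle is r = L sinθ = 3.15 × sin 58.6° = 2.689 m.
Horizontally T sinθ = mv²/r and vertically T cosθ = mg, so tanθ = v²/(rg).
v = √(r g tanθ) = √(2.689 × 9.8 × 1.638) = √43.17 = 6.570 m/s.

6.57 m/s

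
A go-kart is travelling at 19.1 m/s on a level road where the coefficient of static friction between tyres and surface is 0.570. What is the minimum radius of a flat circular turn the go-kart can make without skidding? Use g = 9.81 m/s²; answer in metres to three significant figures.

At the limit, μ_s m g = m v²/r, so r_min = v²/(μ_s g) = (19.1)²/(0.570 × 9.81) = 364.8/5.592 = 65.24 m.

65.2 m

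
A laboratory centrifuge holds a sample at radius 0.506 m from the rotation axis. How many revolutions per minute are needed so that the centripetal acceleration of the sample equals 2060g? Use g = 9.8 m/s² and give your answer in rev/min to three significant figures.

Require ω²r = 2060g, so ω = √(2060 × 9.8/0.506) = 199.7 rad/s.
In rev/min: ω × 60/(2π) = 199.7 × 60/(2π) = 1907 rev/min.

1910 rev/min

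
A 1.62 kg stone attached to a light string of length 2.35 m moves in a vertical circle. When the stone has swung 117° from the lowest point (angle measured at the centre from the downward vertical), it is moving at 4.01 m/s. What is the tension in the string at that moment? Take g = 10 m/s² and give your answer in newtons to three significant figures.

3.73 N

Take the radial direction toward the centre of the circle as positive. The component of the weight along the string toward the centre is −mg cos φ (φ measured from the bottom), so Newton's second law along the string gives T − mg cos φ = m v²/r.
cos 117° = -0.4540, so T = m(v²/r + g cos φ) = 1.62 × ((4.01)²/2.35 + 10.0 × -0.4540) = 1.62 × (6.843 + (-4.540)) = 1.62 × 2.303 = 3.730 N.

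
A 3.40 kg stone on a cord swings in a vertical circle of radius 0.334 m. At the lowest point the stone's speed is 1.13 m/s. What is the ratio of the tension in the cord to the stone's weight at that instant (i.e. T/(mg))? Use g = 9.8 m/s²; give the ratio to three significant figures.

At the bottom, T − mg = mv²/r, so T = m(v²/r + g) and T/(mg) = v²/(rg) + 1 = (1.13)²/(0.334 × 9.8) + 1 = 0.3901 + 1 = 1.390.

1.39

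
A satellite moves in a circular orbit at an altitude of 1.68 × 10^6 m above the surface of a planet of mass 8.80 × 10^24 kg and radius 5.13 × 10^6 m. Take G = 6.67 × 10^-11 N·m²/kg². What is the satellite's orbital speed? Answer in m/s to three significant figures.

9280 m/s

Orbital radius r = R + h = 5.13 × 10^6 + 1.68 × 10^6 = 6.810 × 10^6 m.
Gravity supplies the centripetal force: G M m / r² = m v² / r, so v = √(GM/r).
v = √(6.67 × 10^-11 × 8.80 × 10^24 / 6.810 × 10^6) = √(8.619 × 10^7) = 9284 m/s.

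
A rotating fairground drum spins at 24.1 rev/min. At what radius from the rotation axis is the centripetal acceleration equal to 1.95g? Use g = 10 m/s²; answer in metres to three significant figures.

ω = 24.1 rev/min × 2π/60 = 2.524 rad/s.
a_c = ω²r = 1.95g ⇒ r = 1.95 × 10.0 / (2.524)² = 19.50/6.369 = 3.062 m.

3.06 m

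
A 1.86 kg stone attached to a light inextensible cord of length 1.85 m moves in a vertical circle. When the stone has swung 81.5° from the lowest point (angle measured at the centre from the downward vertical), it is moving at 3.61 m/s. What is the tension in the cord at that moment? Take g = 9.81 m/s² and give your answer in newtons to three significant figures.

15.8 N

Take the radial direction toward the centre of the circle as positive. The component of the weight along the string toward the centre is −mg cos φ (φ measured from the bottom), so Newton's second law along the string gives T − mg cos φ = m v²/r.
cos 81.5° = 0.1478, so T = m(v²/r + g cos φ) = 1.86 × ((3.61)²/1.85 + 9.81 × 0.1478) = 1.86 × (7.044 + (1.450)) = 1.86 × 8.494 = 15.80 N.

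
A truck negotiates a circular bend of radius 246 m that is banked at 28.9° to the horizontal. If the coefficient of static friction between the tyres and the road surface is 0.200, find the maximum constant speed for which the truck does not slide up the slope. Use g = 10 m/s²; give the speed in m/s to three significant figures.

At the maximum speed, friction acts down the slope at its limiting value f = μN. Radially (horizontal, toward centre): N sinθ + μN cosθ = mv²/r. Vertically: N cosθ − μN sinθ = mg.
Dividing: v² = r g (sinθ + μcosθ)/(cosθ − μsinθ).
sinθ + μcosθ = 0.4833 + 0.200×0.8755 = 0.6584; cosθ − μsinθ = 0.8755 − 0.200×0.4833 = 0.7788.
v² = 246 × 10.0 × 0.6584/0.7788 = 2080 m²/s², so v = 45.60 m/s.

45.6 m/s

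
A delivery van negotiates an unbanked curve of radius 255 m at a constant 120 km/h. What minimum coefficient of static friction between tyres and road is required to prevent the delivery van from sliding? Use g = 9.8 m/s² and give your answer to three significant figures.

v = 120/3.6 = 33.33 m/s.
Friction provides the centripetal force: μ_s m g = m v²/r, so μ_s = v²/(g r) = (33.33)²/(9.8 × 255) = 1111/2499 = 0.4446.

0.445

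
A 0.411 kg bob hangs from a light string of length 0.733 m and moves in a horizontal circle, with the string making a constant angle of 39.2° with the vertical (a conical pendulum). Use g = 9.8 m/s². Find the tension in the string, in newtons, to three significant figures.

5.20 N

Vertically the bob has no acceleration, so T cosθ = mg.
T = mg/cosθ = 0.411 × 9.8 / cos 39.2° = 4.028/0.7749 = 5.198 N.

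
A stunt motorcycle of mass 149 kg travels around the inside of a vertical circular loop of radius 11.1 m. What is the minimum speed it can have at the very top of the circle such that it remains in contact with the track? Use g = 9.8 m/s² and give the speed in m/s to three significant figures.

10.4 m/s

At the highest point the centre is directly below, so both the weight and N act inward: N + mg = mv²/r.
At minimum speed N → 0, so mg = mv_min²/r ⇒ v_min = √(g r) = √(9.8 × 11.1) = 10.43 m/s.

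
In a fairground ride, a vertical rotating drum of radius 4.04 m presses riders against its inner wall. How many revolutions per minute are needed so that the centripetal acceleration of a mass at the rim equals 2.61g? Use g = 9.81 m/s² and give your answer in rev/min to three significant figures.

Require ω²r = 2.61g, so ω = √(2.61 × 9.81/4.04) = 2.517 rad/s.
In rev/min: ω × 60/(2π) = 2.517 × 60/(2π) = 24.04 rev/min.

24.0 rev/min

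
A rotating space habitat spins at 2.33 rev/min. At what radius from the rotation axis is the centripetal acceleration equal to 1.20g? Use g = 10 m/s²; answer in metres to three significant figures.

202 m

ω = 2.33 rev/min × 2π/60 = 0.2440 rad/s.
a_c = ω²r = 1.20g ⇒ r = 1.20 × 10.0 / (0.2440)² = 12.00/0.05953 = 201.6 m.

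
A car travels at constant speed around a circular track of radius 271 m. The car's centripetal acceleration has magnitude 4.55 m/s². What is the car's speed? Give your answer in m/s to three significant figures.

35.1 m/s

a_c = v²/r ⇒ v = √(a_c · r) = √(4.55 × 271) = √1233 = 35.11 m/s.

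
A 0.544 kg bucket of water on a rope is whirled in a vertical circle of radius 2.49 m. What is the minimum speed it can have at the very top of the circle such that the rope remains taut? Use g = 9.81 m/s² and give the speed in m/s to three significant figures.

4.94 m/s

At the top, both weight mg and T point toward the centre: T + mg = mv²/r.
At minimum speed T → 0, so mg = mv_min²/r ⇒ v_min = √(g r) = √(9.81 × 2.49) = 4.942 m/s.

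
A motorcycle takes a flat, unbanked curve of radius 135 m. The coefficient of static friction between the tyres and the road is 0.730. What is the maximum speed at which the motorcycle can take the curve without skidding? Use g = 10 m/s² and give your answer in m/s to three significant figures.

Friction provides the centripetal force on a flat curve. At maximum speed it is at its limiting value: μ_s m g = m v²/r.
Mass cancels: v_max = √(μ_s g r) = √(0.730 × 10.0 × 135) = √985.5 = 31.39 m/s.

31.4 m/s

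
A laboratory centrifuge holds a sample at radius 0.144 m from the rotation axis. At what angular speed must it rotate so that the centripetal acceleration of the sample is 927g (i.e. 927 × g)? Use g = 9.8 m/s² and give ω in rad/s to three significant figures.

251 rad/s

Centripetal acceleration a_c = ω²r. Setting ω²r = 927g:
ω = √(927g / r) = √(927 × 9.8 / 0.144) = √63090 = 251.2 rad/s.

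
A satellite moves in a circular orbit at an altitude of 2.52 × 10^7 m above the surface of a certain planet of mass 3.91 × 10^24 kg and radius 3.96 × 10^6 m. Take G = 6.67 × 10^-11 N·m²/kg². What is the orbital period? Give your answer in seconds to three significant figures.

61300 s

r = R + h = 3.96 × 10^6 + 2.52 × 10^7 = 2.916 × 10^7 m. Gravity provides the centripetal force: G M m / r² = m v² / r ⇒ v = √(GM/r) = 2991 m/s.
T = 2πr/v = 2π × 2.916 × 10^7 / 2991 = 61260 s.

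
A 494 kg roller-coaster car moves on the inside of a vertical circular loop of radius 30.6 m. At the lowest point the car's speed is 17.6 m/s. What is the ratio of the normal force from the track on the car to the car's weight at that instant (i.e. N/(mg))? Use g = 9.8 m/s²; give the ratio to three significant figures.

At the bottom, N − mg = mv²/r, so N = m(v²/r + g) and N/(mg) = v²/(rg) + 1 = (17.6)²/(30.6 × 9.8) + 1 = 1.033 + 1 = 2.033.

2.03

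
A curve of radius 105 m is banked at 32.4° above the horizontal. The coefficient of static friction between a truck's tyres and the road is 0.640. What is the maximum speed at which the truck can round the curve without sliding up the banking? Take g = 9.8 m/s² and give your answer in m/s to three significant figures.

47.0 m/s

At the maximum speed, friction acts down the slope at its limiting value f = μN. Radially (horizontal, toward centre): N sinθ + μN cosθ = mv²/r. Vertically: N cosθ − μN sinθ = mg.
Dividing: v² = r g (sinθ + μcosθ)/(cosθ − μsinθ).
sinθ + μcosθ = 0.5358 + 0.640×0.8443 = 1.076; cosθ − μsinθ = 0.8443 − 0.640×0.5358 = 0.5014.
v² = 105 × 9.8 × 1.076/0.5014 = 2209 m²/s², so v = 47.00 m/s.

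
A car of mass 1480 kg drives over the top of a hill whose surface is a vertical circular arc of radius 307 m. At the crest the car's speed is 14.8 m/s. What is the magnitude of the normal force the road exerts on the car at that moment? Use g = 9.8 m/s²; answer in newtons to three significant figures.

13400 N

At the crest the centripetal acceleration points downward (toward the centre of the arc), so mg − N = mv²/r.
N = m(g − v²/r) = 1480 × (9.8 − (14.8)²/307) = 1480 × (9.8 − 0.7135) = 1480 × 9.087 = 13450 N.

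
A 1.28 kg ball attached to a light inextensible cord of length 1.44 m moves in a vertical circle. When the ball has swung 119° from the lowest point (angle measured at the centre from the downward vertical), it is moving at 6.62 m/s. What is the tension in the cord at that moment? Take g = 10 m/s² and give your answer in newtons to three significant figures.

32.7 N

Take the radial direction toward the centre of the circle as positive. The component of the weight along the string toward the centre is −mg cos φ (φ measured from the bottom), so Newton's second law along the string gives T − mg cos φ = m v²/r.
cos 119° = -0.4848, so T = m(v²/r + g cos φ) = 1.28 × ((6.62)²/1.44 + 10.0 × -0.4848) = 1.28 × (30.43 + (-4.848)) = 1.28 × 25.59 = 32.75 N.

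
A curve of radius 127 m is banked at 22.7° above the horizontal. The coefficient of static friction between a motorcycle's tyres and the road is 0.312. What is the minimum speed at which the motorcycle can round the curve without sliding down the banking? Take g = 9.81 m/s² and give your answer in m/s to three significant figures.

10.8 m/s

At the minimum speed, friction acts up the slope at its limiting value f = μN. Radially (horizontal, toward centre): N sinθ − μN cosθ = mv²/r. Vertically: N cosθ + μN sinθ = mg.
Dividing: v² = r g (sinθ − μcosθ)/(cosθ + μsinθ).
sinθ − μcosθ = 0.3859 − 0.312×0.9225 = 0.09807; cosθ + μsinθ = 0.9225 + 0.312×0.3859 = 1.043.
v² = 127 × 9.81 × 0.09807/1.043 = 117.2 m²/s², so v = 10.82 m/s.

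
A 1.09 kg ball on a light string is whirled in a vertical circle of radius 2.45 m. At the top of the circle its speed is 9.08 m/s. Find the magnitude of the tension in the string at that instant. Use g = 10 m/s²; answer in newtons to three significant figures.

25.8 N

At the top, both T and the weight mg point inward (toward the centre), so T + mg = mv²/r.
T = m(v²/r − g) = 1.09 × ((9.08)²/2.45 − 10.0) = 1.09 × (33.65 − 10.0) = 1.09 × 23.65 = 25.78 N.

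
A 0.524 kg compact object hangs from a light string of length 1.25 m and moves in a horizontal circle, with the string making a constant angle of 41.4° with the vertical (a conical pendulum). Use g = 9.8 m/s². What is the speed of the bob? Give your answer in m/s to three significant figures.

2.67 m/s

The radius of the circle is r = L sinθ = 1.25 × sin 41.4° = 0.8266 m.
Horizontally T sinθ = mv²/r and vertically T cosθ = mg, so tanθ = v²/(rg).
v = √(r g tanθ) = √(0.8266 × 9.8 × 0.8816) = √7.142 = 2.672 m/s.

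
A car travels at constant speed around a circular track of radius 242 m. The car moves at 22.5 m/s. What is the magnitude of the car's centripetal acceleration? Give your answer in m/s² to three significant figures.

2.09 m/s²

a_c = v²/r = (22.50)²/242 = 506.2/242 = 2.092 m/s².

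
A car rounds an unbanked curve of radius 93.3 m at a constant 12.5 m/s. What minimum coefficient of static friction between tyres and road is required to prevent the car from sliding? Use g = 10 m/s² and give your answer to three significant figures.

0.167

Friction provides the centripetal force: μ_s m g = m v²/r, so μ_s = v²/(g r) = (12.50)²/(10.0 × 93.3) = 156.2/933.0 = 0.1675.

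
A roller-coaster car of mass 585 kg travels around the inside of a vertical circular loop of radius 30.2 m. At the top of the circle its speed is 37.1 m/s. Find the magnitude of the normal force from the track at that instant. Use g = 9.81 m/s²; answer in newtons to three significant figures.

At the top, both N and the weight mg point inward (toward the centre), so N + mg = mv²/r.
N = m(v²/r − g) = 585 × ((37.1)²/30.2 − 9.81) = 585 × (45.58 − 9.81) = 585 × 35.77 = 20920 N.

20900 N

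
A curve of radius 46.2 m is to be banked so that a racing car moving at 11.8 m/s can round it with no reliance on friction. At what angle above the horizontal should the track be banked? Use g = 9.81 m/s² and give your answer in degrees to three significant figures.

With no friction, the horizontal component of the normal force provides the centripetal force: N sinθ = mv²/r, while N cosθ = mg vertically.
Dividing: tanθ = v²/(r g) = (11.8)²/(46.2 × 9.81) = 139.2/453.2 = 0.3072.
θ = arctan(0.3072) = 17.08°.

17.1°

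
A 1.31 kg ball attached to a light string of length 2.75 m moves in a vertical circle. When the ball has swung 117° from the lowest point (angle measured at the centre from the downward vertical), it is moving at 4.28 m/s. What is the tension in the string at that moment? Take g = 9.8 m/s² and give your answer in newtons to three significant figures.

2.90 N

Take the radial direction toward the centre of the circle as positive. The component of the weight along the string toward the centre is −mg cos φ (φ measured from the bottom), so Newton's second law along the string gives T − mg cos φ = m v²/r.
cos 117° = -0.4540, so T = m(v²/r + g cos φ) = 1.31 × ((4.28)²/2.75 + 9.8 × -0.4540) = 1.31 × (6.661 + (-4.449)) = 1.31 × 2.212 = 2.898 N.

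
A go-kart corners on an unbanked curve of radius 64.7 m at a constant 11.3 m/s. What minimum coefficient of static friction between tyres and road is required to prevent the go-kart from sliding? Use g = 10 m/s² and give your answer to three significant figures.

Friction provides the centripetal force: μ_s m g = m v²/r, so μ_s = v²/(g r) = (11.30)²/(10.0 × 64.7) = 127.7/647.0 = 0.1974.

0.197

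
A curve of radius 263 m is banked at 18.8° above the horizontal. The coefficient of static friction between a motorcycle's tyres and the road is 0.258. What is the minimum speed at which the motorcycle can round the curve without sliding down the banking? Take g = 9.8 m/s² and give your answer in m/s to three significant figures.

At the minimum speed, friction acts up the slope at its limiting value f = μN. Radially (horizontal, toward centre): N sinθ − μN cosθ = mv²/r. Vertically: N cosθ + μN sinθ = mg.
Dividing: v² = r g (sinθ − μcosθ)/(cosθ + μsinθ).
sinθ − μcosθ = 0.3223 − 0.258×0.9466 = 0.07803; cosθ + μsinθ = 0.9466 + 0.258×0.3223 = 1.030.
v² = 263 × 9.8 × 0.07803/1.030 = 195.3 m²/s², so v = 13.97 m/s.

14.0 m/s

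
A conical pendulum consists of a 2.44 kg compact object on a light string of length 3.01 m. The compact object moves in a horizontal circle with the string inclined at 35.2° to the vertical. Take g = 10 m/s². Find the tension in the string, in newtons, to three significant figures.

29.9 N

Vertically the bob has no acceleration, so T cosθ = mg.
T = mg/cosθ = 2.44 × 10.0 / cos 35.2° = 24.40/0.8171 = 29.86 N.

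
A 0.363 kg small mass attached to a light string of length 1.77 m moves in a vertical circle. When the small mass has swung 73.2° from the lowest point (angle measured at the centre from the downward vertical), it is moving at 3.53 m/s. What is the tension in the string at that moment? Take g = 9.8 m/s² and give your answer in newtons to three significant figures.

Take the radial direction toward the centre of the circle as positive. The component of the weight along the string toward the centre is −mg cos φ (φ measured from the bottom), so Newton's second law along the string gives T − mg cos φ = m v²/r.
cos 73.2° = 0.2890, so T = m(v²/r + g cos φ) = 0.363 × ((3.53)²/1.77 + 9.8 × 0.2890) = 0.363 × (7.040 + (2.833)) = 0.363 × 9.873 = 3.584 N.

3.58 N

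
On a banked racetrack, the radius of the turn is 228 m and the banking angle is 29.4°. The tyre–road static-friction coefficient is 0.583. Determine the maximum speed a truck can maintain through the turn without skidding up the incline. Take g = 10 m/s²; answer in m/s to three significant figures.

At the maximum speed, friction acts down the slope at its limiting value f = μN. Radially (horizontal, toward centre): N sinθ + μN cosθ = mv²/r. Vertically: N cosθ − μN sinθ = mg.
Dividing: v² = r g (sinθ + μcosθ)/(cosθ − μsinθ).
sinθ + μcosθ = 0.4909 + 0.583×0.8712 = 0.9988; cosθ − μsinθ = 0.8712 − 0.583×0.4909 = 0.5850.
v² = 228 × 10.0 × 0.9988/0.5850 = 3893 m²/s², so v = 62.39 m/s.

62.4 m/s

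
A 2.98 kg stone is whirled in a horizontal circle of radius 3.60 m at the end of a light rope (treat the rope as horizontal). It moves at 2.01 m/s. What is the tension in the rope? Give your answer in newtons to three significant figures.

3.34 N

The tension is the only horizontal force, so it supplies the full centripetal force: T = m v²/r = 2.98 × (2.010)²/3.60 = 2.98 × 4.040/3.60 = 3.344 N.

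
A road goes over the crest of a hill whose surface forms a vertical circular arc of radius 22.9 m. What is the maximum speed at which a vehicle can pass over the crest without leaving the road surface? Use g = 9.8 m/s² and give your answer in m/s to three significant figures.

At the crest the centre of the circle is below the vehicle, so the net downward (centripetal) force is mg − N = mv²/r.
The vehicle leaves the road when N → 0, giving v_max = √(g r) = √(9.8 × 22.9) = 14.98 m/s.

15.0 m/s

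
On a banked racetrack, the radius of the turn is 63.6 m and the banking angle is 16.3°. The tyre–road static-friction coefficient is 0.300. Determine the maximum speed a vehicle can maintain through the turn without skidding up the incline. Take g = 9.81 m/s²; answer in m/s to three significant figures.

20.1 m/s

At the maximum speed, friction acts down the slope at its limiting value f = μN. Radially (horizontal, toward centre): N sinθ + μN cosθ = mv²/r. Vertically: N cosθ − μN sinθ = mg.
Dividing: v² = r g (sinθ + μcosθ)/(cosθ − μsinθ).
sinθ + μcosθ = 0.2807 + 0.300×0.9598 = 0.5686; cosθ − μsinθ = 0.9598 − 0.300×0.2807 = 0.8756.
v² = 63.6 × 9.81 × 0.5686/0.8756 = 405.2 m²/s², so v = 20.13 m/s.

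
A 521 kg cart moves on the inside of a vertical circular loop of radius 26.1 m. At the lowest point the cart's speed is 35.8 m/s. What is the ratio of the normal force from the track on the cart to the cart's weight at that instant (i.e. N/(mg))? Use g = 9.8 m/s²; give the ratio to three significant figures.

At the bottom, N − mg = mv²/r, so N = m(v²/r + g) and N/(mg) = v²/(rg) + 1 = (35.8)²/(26.1 × 9.8) + 1 = 5.011 + 1 = 6.011.

6.01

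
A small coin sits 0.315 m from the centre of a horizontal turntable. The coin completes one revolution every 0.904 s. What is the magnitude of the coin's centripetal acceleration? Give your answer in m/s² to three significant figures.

v = 2πr/T = 2π × 0.315/0.904 = 2.189 m/s.
a_c = v²/r = (2.189)²/0.315 = 4.793/0.315 = 15.22 m/s².

15.2 m/s²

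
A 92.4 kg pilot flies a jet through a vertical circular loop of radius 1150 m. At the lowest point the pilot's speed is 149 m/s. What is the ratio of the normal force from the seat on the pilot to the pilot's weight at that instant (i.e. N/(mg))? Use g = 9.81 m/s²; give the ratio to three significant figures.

At the bottom, N − mg = mv²/r, so N = m(v²/r + g) and N/(mg) = v²/(rg) + 1 = (149)²/(1150 × 9.81) + 1 = 1.968 + 1 = 2.968.

2.97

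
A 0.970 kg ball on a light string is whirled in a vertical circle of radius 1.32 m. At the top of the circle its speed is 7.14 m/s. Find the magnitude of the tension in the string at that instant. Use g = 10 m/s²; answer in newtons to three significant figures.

At the top, both T and the weight mg point inward (toward the centre), so T + mg = mv²/r.
T = m(v²/r − g) = 0.970 × ((7.14)²/1.32 − 10.0) = 0.970 × (38.62 − 10.0) = 0.970 × 28.62 = 27.76 N.

27.8 N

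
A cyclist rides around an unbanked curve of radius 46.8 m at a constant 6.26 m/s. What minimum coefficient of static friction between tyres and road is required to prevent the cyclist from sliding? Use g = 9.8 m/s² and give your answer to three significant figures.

0.0854

Friction provides the centripetal force: μ_s m g = m v²/r, so μ_s = v²/(g r) = (6.260)²/(9.8 × 46.8) = 39.19/458.6 = 0.08544.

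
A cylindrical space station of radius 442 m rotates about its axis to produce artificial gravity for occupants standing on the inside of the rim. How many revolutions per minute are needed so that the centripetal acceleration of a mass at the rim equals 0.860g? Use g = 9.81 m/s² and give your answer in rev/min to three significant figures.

Require ω²r = 0.860g, so ω = √(0.860 × 9.81/442) = 0.1382 rad/s.
In rev/min: ω × 60/(2π) = 0.1382 × 60/(2π) = 1.319 rev/min.

1.32 rev/min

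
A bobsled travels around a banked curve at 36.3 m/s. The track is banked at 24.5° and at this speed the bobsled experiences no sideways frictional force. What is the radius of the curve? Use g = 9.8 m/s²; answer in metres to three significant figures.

Frictionless banking: tanθ = v²/(rg), so r = v²/(g tanθ).
r = (36.3)²/(9.8 × tan 24.5°) = 1318/(9.8 × 0.4557) = 1318/4.466 = 295.0 m.

295 m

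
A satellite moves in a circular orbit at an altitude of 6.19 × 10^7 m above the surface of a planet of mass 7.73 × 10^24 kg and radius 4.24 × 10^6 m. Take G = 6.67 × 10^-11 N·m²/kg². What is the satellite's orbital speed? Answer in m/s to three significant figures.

2790 m/s

Orbital radius r = R + h = 4.24 × 10^6 + 6.19 × 10^7 = 6.614 × 10^7 m.
Gravity supplies the centripetal force: G M m / r² = m v² / r, so v = √(GM/r).
v = √(6.67 × 10^-11 × 7.73 × 10^24 / 6.614 × 10^7) = √(7.795 × 10^6) = 2792 m/s.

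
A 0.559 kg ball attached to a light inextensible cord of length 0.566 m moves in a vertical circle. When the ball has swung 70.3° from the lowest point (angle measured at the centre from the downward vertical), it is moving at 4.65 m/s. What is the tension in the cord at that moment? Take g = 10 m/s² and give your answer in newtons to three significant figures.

23.2 N

Take the radial direction toward the centre of the circle as positive. The component of the weight along the string toward the centre is −mg cos φ (φ measured from the bottom), so Newton's second law along the string gives T − mg cos φ = m v²/r.
cos 70.3° = 0.3371, so T = m(v²/r + g cos φ) = 0.559 × ((4.65)²/0.566 + 10.0 × 0.3371) = 0.559 × (38.20 + (3.371)) = 0.559 × 41.57 = 23.24 N.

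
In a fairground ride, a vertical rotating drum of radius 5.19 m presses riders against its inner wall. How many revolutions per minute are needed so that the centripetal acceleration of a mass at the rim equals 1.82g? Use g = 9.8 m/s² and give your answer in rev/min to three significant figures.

17.7 rev/min

Require ω²r = 1.82g, so ω = √(1.82 × 9.8/5.19) = 1.854 rad/s.
In rev/min: ω × 60/(2π) = 1.854 × 60/(2π) = 17.70 rev/min.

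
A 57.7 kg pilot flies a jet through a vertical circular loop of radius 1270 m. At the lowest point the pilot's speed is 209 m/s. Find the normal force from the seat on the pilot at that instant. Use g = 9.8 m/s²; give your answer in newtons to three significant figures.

2550 N

At the lowest point, N points up (toward the centre) and the weight mg points down (away from the centre), so the net inward force is N − mg = mv²/r.
N = m(v²/r + g) = 57.7 × ((209)²/1270 + 9.8) = 57.7 × (34.39 + 9.8) = 57.7 × 44.19 = 2550 N.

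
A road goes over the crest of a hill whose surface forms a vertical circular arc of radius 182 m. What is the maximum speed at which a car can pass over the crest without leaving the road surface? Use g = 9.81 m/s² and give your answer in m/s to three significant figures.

42.3 m/s

At the crest the centre of the circle is below the car, so the net downward (centripetal) force is mg − N = mv²/r.
The car leaves the road when N → 0, giving v_max = √(g r) = √(9.81 × 182) = 42.25 m/s.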